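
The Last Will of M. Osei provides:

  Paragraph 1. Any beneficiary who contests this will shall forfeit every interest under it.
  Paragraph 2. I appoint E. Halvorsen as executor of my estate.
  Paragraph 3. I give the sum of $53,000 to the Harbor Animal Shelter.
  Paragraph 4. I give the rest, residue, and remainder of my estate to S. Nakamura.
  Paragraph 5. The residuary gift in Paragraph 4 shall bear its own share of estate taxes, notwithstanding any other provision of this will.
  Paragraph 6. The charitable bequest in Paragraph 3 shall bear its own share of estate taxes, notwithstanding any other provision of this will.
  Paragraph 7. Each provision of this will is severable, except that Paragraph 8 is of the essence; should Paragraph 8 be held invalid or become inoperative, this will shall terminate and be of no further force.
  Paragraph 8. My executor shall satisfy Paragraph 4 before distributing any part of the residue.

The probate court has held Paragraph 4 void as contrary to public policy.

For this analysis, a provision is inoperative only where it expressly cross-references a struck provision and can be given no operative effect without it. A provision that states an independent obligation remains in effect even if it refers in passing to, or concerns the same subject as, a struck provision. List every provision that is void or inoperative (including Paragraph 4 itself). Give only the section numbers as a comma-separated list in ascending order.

Paragraph 4 is struck. Paragraph 5 has no operative effect of its own apart from Paragraph 4 and is therefore inoperative. Paragraph 8 operates only by reference to Paragraph 4, so it falls with Paragraph 4. Paragraph 7 makes Paragraph 8 an essential term, and Paragraph 8 has been rendered inoperative by the cascade; under Paragraph 7, the entire will is therefore void. No provision of the will survives.

1, 2, 3, 4, 5, 6, 7, 8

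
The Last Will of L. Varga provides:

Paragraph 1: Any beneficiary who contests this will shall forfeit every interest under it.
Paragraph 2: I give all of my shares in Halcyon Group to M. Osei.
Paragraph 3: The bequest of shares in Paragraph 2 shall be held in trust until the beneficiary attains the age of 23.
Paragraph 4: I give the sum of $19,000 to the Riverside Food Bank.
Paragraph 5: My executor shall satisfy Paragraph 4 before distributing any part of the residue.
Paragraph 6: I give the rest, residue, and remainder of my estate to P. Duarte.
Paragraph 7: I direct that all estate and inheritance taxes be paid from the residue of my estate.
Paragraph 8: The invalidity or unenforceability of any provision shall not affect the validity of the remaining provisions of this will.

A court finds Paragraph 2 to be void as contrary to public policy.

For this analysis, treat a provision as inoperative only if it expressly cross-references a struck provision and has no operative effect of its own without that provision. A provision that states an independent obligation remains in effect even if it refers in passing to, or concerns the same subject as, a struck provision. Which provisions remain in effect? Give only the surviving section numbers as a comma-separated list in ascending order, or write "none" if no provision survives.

Paragraph 2 is struck. Paragraph 3 has no operative effect of its own apart from Paragraph 2 and is therefore inoperative. Paragraph 8 is a severability clause and preserves every provision that can still be given independent effect. That leaves Paragraph 1, Paragraph 4, Paragraph 5, Paragraph 6, Paragraph 7, and Paragraph 8 in effect.

1, 4, 5, 6, 7, 8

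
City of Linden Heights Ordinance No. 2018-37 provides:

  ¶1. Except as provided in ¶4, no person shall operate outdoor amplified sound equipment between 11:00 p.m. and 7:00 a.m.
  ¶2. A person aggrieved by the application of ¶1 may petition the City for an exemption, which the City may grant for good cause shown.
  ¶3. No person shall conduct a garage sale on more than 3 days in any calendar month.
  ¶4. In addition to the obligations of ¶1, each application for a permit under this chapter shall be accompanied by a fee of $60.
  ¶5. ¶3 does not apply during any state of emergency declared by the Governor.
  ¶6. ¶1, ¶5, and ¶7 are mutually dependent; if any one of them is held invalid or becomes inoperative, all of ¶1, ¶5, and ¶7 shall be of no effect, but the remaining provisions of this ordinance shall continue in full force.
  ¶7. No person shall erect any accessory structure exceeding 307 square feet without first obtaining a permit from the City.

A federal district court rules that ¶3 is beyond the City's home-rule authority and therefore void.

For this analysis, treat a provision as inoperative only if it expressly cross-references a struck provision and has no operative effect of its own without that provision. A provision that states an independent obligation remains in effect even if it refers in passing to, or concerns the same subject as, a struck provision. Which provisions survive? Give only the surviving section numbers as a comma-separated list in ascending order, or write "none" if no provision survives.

¶3 is struck. ¶5 merely fixes the emergency suspension of ¶3; with ¶3 gone it has nothing to operate on and falls away. Although ¶4 refers to ¶1, its operative terms do not depend on ¶1, so it remains in effect. ¶6 declares ¶1, ¶5, and ¶7 mutually dependent; since one of them has fallen, all of them are of no effect. That brings down ¶1 and ¶7 as well. ¶2 in turn depends solely on a provision now struck and likewise falls. The remainder continues in force under ¶6. The provisions still in force are ¶4 and ¶6.

4, 6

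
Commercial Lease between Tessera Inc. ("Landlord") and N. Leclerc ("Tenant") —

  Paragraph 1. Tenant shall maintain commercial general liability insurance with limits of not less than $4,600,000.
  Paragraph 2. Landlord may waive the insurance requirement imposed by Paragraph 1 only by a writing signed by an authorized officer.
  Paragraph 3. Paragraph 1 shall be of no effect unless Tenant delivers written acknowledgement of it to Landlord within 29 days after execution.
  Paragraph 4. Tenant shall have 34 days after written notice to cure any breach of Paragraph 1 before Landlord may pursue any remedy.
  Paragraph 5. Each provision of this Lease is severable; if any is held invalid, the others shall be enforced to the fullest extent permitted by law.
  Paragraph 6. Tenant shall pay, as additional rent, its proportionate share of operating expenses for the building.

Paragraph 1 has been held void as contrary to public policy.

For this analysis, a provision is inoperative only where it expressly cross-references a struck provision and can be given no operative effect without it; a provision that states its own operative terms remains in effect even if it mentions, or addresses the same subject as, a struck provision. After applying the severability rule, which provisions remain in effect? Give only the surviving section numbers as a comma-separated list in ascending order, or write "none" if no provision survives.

Paragraph 1 is struck. Paragraph 2 operates only by reference to Paragraph 1, so it falls with Paragraph 1. Paragraph 3 has no operative effect of its own apart from Paragraph 1 and is therefore inoperative. Paragraph 4 operates only by reference to Paragraph 1, so it falls with Paragraph 1. Paragraph 5 is a severability clause and preserves every provision that can still be given independent effect. That leaves Paragraph 5 and Paragraph 6 in effect.

5, 6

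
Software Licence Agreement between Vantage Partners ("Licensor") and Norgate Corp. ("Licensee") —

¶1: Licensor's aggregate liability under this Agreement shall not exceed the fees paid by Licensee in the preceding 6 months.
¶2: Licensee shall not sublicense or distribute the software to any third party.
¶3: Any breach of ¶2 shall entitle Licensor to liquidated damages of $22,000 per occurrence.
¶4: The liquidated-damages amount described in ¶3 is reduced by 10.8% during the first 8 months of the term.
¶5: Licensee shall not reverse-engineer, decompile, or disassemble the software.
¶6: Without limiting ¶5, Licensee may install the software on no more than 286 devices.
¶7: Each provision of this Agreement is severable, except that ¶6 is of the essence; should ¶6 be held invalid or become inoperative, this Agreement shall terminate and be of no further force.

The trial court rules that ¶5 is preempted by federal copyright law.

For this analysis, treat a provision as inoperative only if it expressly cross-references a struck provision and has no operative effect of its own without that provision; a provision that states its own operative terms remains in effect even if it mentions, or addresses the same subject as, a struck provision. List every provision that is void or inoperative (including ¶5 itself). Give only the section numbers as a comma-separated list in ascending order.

5

¶5 is struck. ¶6 mentions ¶5 but its own obligation stands independently of ¶5, so ¶6 is not affected. No other provision's operative terms depend on ¶5. ¶7 makes ¶6 an essential term, but ¶6 is unaffected, so the severability proviso in ¶7 preserves the remaining provisions. That leaves ¶1, ¶2, ¶3, ¶4, ¶6, and ¶7 in effect.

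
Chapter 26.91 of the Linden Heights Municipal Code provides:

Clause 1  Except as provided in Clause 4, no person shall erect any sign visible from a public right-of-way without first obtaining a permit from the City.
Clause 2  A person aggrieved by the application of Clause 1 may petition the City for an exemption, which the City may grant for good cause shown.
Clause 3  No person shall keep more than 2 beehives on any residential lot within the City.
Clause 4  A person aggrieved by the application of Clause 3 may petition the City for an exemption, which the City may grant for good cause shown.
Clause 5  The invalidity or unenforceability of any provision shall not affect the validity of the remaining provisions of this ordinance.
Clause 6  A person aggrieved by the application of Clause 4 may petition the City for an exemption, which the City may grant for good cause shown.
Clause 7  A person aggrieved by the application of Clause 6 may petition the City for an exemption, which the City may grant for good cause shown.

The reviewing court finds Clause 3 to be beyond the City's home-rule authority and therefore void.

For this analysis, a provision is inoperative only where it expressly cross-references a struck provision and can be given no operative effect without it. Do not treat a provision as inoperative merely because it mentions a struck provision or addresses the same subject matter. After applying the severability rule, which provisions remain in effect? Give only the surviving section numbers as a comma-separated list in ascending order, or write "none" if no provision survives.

Clause 3 is struck. Clause 4 operates only by reference to Clause 3, so it falls with Clause 3. Clause 6 has no operative effect of its own apart from Clause 4 and is therefore inoperative. Clause 7 has no operative effect of its own apart from Clause 6 and is therefore inoperative. Clause 1 mentions Clause 4 but its own obligation stands independently of Clause 4, so Clause 1 is not affected. Under the severability clause in Clause 5, the remaining provisions continue in force. Clause 1, Clause 2, and Clause 5 remain in effect.

1, 2, 5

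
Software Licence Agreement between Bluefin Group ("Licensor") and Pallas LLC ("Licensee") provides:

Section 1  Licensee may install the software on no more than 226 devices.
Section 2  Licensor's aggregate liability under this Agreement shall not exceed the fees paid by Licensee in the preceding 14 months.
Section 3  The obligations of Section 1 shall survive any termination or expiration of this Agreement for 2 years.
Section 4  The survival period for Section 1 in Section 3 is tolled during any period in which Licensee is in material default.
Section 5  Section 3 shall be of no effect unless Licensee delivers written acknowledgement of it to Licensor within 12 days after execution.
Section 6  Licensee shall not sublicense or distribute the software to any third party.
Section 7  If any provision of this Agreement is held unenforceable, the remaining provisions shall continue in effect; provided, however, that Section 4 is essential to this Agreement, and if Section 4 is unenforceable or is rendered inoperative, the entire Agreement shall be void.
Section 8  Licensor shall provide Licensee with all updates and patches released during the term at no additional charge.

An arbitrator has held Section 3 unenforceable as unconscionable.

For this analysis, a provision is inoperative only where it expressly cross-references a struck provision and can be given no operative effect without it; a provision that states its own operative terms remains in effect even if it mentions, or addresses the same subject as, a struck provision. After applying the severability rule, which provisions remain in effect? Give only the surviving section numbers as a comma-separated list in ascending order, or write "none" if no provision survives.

Section 3 is struck. Section 4 does nothing except set the tolling of the survival period for Section 1 by reference to Section 3; with Section 3 gone it has no independent effect and is inoperative. Section 5 merely fixes the acknowledgement condition for Section 3; with Section 3 gone it has nothing to operate on and falls away. Section 7 makes Section 4 an essential term, and Section 4 has been rendered inoperative by the cascade; under Section 7, the entire Agreement is therefore void. No provision of the Agreement survives.

none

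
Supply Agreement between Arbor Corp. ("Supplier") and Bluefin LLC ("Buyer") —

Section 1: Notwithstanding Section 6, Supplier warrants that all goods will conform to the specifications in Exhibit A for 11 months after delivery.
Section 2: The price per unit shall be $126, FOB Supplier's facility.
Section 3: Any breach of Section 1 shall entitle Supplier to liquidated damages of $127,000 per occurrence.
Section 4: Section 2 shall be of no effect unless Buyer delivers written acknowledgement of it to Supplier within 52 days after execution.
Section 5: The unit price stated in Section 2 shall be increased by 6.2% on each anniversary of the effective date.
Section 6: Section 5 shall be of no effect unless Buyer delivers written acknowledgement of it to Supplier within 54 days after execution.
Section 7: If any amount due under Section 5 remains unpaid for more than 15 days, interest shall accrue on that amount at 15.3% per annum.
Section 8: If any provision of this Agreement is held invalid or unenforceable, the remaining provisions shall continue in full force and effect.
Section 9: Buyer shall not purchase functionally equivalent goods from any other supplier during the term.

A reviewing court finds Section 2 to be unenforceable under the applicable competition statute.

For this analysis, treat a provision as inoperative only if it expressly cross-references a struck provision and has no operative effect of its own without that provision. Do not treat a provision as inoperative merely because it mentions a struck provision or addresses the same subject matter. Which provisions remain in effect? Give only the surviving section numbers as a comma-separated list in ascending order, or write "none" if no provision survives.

Section 2 is struck. The only function of Section 4 is the acknowledgement condition for Section 2, so it cannot stand once Section 2 is removed. Section 5 has no operative effect of its own apart from Section 2 and is therefore inoperative. Section 6 merely fixes the acknowledgement condition for Section 5; with Section 5 gone it has nothing to operate on and falls away. The whole of Section 7 is the default interest on the escalation of the unit price, defined by reference to Section 5, so Section 7 cannot stand once Section 5 is removed. Section 1 mentions Section 6 but its own obligation stands independently of Section 6, so Section 1 is not affected. Section 8 is a severability clause and preserves every provision that can still be given independent effect. That leaves Section 1, Section 3, Section 8, and Section 9 in effect.

1, 3, 8, 9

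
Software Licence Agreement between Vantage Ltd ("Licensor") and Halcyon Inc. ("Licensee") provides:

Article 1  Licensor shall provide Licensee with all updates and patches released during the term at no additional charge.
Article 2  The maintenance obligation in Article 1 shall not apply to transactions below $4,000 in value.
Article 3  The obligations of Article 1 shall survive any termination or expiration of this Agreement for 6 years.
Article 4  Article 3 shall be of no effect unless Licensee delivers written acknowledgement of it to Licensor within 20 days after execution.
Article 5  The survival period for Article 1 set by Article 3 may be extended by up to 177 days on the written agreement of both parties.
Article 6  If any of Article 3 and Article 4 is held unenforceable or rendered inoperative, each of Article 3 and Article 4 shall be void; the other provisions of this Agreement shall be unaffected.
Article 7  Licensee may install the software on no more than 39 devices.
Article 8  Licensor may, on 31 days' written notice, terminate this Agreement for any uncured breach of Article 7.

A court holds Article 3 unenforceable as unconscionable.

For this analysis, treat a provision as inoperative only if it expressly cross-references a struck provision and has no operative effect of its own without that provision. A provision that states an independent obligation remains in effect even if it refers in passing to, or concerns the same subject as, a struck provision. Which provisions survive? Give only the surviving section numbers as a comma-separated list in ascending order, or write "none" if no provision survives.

1, 2, 6, 7, 8

Article 3 is struck. Article 4 has no operative effect of its own apart from Article 3 and is therefore inoperative. Article 5 operates only by reference to Article 3, so it falls with Article 3. Article 6 declares Article 3 and Article 4 mutually dependent; since one of them has fallen, all of them are of no effect. The remainder continues in force under Article 6. That leaves Article 1, Article 2, Article 6, Article 7, and Article 8 in effect.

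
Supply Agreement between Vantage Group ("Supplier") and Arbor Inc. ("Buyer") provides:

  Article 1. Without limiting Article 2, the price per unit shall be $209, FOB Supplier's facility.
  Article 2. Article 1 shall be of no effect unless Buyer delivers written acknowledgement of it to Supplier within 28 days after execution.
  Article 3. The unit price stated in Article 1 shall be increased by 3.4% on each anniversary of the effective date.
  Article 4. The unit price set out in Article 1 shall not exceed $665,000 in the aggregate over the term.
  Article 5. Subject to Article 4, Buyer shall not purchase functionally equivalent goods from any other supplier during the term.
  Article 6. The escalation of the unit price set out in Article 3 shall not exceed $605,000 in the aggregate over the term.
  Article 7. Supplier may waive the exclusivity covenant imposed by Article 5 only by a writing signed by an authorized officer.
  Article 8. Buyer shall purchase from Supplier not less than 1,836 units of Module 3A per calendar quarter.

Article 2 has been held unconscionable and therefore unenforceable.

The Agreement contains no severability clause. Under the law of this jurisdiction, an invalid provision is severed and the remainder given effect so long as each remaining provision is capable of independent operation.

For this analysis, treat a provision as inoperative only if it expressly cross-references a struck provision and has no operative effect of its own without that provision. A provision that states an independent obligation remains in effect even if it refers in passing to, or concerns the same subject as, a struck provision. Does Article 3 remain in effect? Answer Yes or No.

Yes

Article 2 is struck. Article 1 mentions Article 2 but its own obligation stands independently of Article 2, so Article 1 is not affected. Nothing else in the Agreement is defined by reference to Article 2. Under the stated default rule, only provisions that cannot operate independently fall away; the rest are enforced. That leaves Article 1, Article 3, Article 4, Article 5, Article 6, Article 7, and Article 8 in effect. Article 3 is among the surviving provisions, so the answer is yes.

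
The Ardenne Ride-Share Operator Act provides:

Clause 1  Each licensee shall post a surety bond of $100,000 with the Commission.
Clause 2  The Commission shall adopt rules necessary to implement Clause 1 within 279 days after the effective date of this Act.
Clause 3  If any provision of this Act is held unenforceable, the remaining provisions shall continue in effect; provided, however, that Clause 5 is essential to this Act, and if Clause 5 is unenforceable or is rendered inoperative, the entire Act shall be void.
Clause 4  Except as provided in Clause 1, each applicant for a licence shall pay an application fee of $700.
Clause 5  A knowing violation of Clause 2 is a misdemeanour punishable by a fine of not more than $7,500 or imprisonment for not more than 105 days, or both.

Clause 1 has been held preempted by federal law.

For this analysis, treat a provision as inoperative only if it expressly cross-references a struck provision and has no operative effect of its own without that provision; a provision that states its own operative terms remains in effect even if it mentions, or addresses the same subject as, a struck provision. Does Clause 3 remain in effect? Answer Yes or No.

No

Clause 1 is struck. The only function of Clause 2 is the rulemaking mandate for Clause 1, so it cannot stand once Clause 1 is removed. Clause 5 operates only by reference to Clause 2, so it falls with Clause 2. Clause 3 makes Clause 5 an essential term, and Clause 5 has been rendered inoperative by the cascade; under Clause 3, the entire Act is therefore void. No provision of the Act survives. Clause 3 is among the inoperative provisions, so the answer is no.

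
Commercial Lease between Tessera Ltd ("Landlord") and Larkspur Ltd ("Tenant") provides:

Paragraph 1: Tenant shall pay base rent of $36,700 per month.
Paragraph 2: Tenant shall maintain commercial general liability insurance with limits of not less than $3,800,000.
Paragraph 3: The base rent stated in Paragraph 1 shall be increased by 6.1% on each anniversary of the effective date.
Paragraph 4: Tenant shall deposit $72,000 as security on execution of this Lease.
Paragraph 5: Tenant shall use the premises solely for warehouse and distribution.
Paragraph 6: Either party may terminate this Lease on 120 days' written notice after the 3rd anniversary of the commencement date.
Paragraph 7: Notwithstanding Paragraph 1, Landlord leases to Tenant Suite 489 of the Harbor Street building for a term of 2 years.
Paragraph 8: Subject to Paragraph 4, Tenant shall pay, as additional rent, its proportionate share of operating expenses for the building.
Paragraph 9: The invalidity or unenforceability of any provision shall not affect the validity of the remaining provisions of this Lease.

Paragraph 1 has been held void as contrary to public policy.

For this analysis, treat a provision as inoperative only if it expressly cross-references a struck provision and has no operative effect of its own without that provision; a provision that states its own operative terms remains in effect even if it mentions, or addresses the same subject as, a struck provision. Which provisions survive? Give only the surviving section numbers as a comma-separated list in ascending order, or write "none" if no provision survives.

Paragraph 1 is struck. The whole of Paragraph 3 is the escalation of the base rent, defined by reference to Paragraph 1, so Paragraph 3 cannot stand once Paragraph 1 is removed. Although Paragraph 7 refers to Paragraph 1, its operative terms do not depend on Paragraph 1, so it remains in effect. Paragraph 9 is a severability clause and preserves every provision that can still be given independent effect. The provisions still in force are Paragraph 2, Paragraph 4, Paragraph 5, Paragraph 6, Paragraph 7, Paragraph 8, and Paragraph 9.

2, 4, 5, 6, 7, 8, 9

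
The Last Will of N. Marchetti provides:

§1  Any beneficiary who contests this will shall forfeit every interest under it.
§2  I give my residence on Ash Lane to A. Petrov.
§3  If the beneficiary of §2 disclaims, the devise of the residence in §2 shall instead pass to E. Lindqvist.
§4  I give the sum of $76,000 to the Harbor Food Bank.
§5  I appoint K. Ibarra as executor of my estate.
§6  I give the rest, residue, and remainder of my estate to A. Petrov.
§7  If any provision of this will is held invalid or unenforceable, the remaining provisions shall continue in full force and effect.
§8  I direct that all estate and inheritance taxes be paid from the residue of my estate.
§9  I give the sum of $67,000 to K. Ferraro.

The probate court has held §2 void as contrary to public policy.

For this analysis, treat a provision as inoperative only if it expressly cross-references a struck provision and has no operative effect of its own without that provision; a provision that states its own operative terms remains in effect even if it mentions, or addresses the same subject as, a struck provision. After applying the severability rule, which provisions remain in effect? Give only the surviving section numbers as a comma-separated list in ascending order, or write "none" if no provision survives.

1, 4, 5, 6, 7, 8, 9

§2 is struck. §3 merely fixes the alternative disposition for §2; with §2 gone it has nothing to operate on and falls away. §7 is a severability clause and preserves every provision that can still be given independent effect. That leaves §1, §4, §5, §6, §7, §8, and §9 in effect.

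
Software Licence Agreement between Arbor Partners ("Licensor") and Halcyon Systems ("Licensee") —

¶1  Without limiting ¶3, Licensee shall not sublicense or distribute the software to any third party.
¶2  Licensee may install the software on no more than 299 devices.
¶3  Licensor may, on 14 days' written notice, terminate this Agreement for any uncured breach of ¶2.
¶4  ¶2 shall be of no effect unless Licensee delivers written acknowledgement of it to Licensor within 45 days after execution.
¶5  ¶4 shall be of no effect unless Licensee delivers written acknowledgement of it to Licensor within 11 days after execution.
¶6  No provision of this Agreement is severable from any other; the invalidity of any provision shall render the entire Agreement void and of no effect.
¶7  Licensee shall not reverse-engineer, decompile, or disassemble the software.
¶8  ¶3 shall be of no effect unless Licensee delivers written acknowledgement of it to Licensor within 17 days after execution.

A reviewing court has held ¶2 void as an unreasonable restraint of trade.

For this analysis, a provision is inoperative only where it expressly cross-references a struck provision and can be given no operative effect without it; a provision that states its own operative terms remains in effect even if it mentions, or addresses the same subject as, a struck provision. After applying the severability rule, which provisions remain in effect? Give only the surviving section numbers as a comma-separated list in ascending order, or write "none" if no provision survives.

none

¶2 is struck. ¶3 has no operative effect of its own apart from ¶2 and is therefore inoperative. ¶4 has no operative effect of its own apart from ¶2 and is therefore inoperative. ¶5 merely fixes the acknowledgement condition for ¶4; with ¶4 gone it has nothing to operate on and falls away. ¶8 merely fixes the acknowledgement condition for ¶3; with ¶3 gone it has nothing to operate on and falls away. ¶6 provides that the Agreement is not severable, so the invalidity of any one provision voids the entire Agreement. No provision of the Agreement survives.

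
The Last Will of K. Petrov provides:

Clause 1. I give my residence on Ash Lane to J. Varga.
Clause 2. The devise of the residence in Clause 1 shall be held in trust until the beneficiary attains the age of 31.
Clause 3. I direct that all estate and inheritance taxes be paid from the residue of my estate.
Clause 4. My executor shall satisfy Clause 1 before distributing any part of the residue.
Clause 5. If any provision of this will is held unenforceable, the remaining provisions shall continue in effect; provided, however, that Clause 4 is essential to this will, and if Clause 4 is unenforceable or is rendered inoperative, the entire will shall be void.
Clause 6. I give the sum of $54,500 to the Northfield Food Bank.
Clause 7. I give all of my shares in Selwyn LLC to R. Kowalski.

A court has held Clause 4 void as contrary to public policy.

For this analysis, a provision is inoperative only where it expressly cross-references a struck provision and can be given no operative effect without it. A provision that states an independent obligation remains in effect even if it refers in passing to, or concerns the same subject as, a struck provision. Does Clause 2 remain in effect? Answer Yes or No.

No

Clause 4 is struck. No other provision's operative terms depend on Clause 4. Clause 5 makes Clause 4 an essential term, and Clause 4 is the provision held invalid; under Clause 5, the entire will is therefore void. No provision of the will survives. Clause 2 is among the inoperative provisions, so the answer is no.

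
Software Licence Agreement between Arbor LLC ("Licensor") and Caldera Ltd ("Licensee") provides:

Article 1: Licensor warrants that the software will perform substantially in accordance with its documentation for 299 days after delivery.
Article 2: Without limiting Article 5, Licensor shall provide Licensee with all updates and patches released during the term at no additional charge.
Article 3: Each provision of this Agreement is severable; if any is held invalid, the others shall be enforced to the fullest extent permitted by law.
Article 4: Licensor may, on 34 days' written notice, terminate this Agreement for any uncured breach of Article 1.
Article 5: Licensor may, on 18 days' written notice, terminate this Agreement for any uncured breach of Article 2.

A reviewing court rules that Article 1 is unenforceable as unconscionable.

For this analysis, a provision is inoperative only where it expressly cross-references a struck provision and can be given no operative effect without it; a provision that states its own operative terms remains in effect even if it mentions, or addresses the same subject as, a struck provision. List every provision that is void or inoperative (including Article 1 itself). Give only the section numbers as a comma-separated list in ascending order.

1, 4

Article 1 is struck. Article 4 has no operative effect of its own apart from Article 1 and is therefore inoperative. Under the severability clause in Article 3, the remaining provisions continue in force. That leaves Article 2, Article 3, and Article 5 in effect.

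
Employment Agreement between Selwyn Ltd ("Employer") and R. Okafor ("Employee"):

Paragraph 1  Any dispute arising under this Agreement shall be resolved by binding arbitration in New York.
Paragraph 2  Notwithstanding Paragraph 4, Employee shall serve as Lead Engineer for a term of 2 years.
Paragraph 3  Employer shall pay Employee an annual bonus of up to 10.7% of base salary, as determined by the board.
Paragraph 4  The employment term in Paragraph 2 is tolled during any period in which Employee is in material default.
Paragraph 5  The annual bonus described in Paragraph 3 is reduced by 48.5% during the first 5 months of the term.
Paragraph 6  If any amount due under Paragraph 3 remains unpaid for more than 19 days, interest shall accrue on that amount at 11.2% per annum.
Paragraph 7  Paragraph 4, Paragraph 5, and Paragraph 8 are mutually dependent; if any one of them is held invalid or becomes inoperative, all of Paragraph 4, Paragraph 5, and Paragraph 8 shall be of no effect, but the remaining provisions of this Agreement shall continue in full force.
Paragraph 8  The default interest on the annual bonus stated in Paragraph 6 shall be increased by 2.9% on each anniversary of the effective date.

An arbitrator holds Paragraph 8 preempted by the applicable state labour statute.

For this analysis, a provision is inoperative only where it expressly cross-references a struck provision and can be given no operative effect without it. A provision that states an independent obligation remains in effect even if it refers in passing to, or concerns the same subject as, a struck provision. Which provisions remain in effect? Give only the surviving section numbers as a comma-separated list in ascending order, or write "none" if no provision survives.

1, 2, 3, 6, 7

Paragraph 8 is struck. Paragraph 2 mentions Paragraph 4 but its own obligation stands independently of Paragraph 4, so Paragraph 2 is not affected. Nothing else in the Agreement is defined by reference to Paragraph 8. Paragraph 7 declares Paragraph 4, Paragraph 5, and Paragraph 8 mutually dependent; since one of them has fallen, all of them are of no effect. That brings down Paragraph 4 and Paragraph 5 as well. The remainder continues in force under Paragraph 7. Paragraph 1, Paragraph 2, Paragraph 3, Paragraph 6, and Paragraph 7 remain in effect.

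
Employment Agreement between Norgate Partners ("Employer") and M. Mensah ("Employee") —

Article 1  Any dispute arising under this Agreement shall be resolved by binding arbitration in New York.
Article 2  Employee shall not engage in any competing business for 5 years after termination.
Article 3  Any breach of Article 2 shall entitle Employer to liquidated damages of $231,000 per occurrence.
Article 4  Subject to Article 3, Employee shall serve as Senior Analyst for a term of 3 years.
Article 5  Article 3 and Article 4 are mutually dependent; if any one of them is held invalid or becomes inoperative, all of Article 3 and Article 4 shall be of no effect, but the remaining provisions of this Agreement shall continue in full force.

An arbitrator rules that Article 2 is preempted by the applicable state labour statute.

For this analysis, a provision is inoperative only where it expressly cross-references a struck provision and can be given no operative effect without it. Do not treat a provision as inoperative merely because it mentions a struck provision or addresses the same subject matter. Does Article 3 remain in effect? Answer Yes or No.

Article 2 is struck. Article 3 has no operative effect of its own apart from Article 2 and is therefore inoperative. Article 5 declares Article 3 and Article 4 mutually dependent; since one of them has fallen, all of them are of no effect. That brings down Article 4 as well. The remainder continues in force under Article 5. Article 1 and Article 5 remain in effect. Article 3 is among the inoperative provisions, so the answer is no.

No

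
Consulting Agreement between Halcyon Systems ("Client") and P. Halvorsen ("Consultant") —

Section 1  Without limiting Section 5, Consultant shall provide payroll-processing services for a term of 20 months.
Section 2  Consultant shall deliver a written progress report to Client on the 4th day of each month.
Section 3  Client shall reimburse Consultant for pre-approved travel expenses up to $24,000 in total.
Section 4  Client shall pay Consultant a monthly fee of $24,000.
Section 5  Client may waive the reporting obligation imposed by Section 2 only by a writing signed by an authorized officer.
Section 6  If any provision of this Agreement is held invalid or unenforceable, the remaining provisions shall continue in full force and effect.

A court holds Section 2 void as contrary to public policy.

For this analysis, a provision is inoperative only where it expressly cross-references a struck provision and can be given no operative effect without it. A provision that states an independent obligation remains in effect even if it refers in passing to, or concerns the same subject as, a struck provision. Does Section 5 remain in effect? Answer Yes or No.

No

Section 2 is struck. The only function of Section 5 is the waiver condition for Section 2, so it cannot stand once Section 2 is removed. Section 1 mentions Section 5 but its own obligation stands independently of Section 5, so Section 1 is not affected. Under the severability clause in Section 6, the remaining provisions continue in force. Section 1, Section 3, Section 4, and Section 6 remain in effect. Section 5 is among the inoperative provisions, so the answer is no.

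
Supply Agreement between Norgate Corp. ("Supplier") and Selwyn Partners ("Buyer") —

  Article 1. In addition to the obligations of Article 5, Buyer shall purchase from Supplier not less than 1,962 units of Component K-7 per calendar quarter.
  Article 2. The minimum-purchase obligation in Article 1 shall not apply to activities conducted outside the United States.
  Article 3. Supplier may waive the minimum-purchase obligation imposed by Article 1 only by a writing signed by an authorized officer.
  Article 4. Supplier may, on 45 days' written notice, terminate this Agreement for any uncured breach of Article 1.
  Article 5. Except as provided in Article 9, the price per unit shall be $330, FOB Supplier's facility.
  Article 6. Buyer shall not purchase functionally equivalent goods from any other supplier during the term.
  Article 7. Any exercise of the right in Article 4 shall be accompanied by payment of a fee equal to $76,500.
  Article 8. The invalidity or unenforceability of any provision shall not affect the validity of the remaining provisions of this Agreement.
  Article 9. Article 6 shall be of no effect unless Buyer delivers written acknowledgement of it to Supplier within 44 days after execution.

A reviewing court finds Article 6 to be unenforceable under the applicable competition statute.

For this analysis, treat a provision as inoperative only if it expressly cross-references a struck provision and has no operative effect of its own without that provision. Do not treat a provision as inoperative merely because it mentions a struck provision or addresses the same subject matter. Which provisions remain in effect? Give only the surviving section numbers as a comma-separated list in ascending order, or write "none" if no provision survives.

Article 6 is struck. Article 9 operates only by reference to Article 6, so it falls with Article 6. Article 5 mentions Article 9 but its own obligation stands independently of Article 9, so Article 5 is not affected. Article 8 is a severability clause and preserves every provision that can still be given independent effect. The provisions still in force are Article 1, Article 2, Article 3, Article 4, Article 5, Article 7, and Article 8.

1, 2, 3, 4, 5, 7, 8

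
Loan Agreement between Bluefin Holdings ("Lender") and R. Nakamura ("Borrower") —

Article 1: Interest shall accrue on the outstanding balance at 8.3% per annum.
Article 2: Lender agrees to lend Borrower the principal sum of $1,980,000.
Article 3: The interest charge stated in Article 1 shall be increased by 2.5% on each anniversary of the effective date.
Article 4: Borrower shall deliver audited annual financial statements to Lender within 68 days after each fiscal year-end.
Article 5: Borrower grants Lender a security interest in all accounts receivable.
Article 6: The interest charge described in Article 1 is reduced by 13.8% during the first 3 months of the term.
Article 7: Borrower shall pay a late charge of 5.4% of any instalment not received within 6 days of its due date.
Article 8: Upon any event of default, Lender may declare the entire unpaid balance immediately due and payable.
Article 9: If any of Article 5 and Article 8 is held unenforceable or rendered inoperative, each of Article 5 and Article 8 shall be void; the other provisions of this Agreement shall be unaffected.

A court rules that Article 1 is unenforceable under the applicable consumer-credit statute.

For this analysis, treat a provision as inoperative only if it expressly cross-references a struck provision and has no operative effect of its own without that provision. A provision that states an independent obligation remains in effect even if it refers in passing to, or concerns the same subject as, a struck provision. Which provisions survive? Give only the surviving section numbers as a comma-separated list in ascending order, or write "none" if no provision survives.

Article 1 is struck. Article 3 has no operative effect of its own apart from Article 1 and is therefore inoperative. The whole of Article 6 is the introductory reduction to the interest charge, defined by reference to Article 1, so Article 6 cannot stand once Article 1 is removed. Article 9 ties Article 5 and Article 8 together, but none of those is affected here; the remaining provisions continue in force under Article 9. That leaves Article 2, Article 4, Article 5, Article 7, Article 8, and Article 9 in effect.

2, 4, 5, 7, 8, 9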